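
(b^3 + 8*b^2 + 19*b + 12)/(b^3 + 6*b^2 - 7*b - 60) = (b^2 + 4*b + 3)/(b^2 + 2*b - 15)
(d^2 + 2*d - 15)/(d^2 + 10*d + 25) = (d - 3)/(d + 5)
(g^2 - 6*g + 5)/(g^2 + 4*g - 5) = (g - 5)/(g + 5)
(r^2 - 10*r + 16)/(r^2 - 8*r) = (r - 2)/r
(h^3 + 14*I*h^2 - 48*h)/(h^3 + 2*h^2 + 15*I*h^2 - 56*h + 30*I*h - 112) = h*(h + 6*I)/(h^2 + h*(2 + 7*I) + 14*I)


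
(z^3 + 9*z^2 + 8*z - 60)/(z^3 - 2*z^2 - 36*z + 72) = (z + 5)/(z - 6)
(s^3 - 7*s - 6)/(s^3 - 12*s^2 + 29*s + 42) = (s^2 - s - 6)/(s^2 - 13*s + 42)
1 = 1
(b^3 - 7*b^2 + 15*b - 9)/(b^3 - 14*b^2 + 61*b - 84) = (b^2 - 4*b + 3)/(b^2 - 11*b + 28)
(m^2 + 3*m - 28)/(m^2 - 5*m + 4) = (m + 7)/(m - 1)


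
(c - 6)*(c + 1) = c^2 - 5*c - 6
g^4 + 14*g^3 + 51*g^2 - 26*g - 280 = (g - 2)*(g + 4)*(g + 5)*(g + 7)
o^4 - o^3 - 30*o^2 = o^2*(o - 6)*(o + 5)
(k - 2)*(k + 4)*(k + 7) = k^3 + 9*k^2 + 6*k - 56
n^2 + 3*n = n*(n + 3)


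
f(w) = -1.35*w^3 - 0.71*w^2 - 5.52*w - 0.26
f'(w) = -4.05*w^2 - 1.42*w - 5.52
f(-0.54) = 2.73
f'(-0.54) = -5.93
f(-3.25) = 56.52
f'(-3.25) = -43.68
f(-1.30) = 8.68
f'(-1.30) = -10.52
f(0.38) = -2.53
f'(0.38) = -6.64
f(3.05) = -62.00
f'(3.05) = -47.53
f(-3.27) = 57.40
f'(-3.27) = -44.18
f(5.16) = -233.12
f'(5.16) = -120.68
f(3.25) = -72.04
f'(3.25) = -52.91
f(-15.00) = 4479.04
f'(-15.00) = -895.47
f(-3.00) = 46.36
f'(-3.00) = -37.71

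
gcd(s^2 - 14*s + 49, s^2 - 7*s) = s - 7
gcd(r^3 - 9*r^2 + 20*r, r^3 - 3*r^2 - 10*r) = r^2 - 5*r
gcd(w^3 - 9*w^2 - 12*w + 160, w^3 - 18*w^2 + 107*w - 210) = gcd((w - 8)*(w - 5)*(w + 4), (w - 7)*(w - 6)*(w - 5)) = w - 5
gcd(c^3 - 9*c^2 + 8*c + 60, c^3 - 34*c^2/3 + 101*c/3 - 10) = c^2 - 11*c + 30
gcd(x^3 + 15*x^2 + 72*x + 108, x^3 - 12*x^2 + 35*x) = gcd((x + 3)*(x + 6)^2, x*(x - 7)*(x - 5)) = 1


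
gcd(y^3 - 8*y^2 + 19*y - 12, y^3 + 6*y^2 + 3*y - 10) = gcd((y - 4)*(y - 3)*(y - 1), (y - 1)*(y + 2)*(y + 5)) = y - 1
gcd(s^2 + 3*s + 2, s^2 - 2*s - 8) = s + 2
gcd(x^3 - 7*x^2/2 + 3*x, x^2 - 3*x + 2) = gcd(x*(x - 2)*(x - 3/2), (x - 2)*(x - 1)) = x - 2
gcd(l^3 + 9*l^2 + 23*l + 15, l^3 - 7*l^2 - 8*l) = l + 1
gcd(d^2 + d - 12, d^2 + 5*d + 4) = d + 4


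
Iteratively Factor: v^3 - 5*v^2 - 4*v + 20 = (v + 2)*(v^2 - 7*v + 10) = (v - 2)*(v + 2)*(v - 5)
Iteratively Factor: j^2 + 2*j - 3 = (j - 1)*(j + 3)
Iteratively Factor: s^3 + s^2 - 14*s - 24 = (s + 2)*(s^2 - s - 12) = (s + 2)*(s + 3)*(s - 4)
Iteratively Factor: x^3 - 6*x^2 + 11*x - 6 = (x - 3)*(x^2 - 3*x + 2) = (x - 3)*(x - 1)*(x - 2)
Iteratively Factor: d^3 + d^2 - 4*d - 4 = (d - 2)*(d^2 + 3*d + 2) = (d - 2)*(d + 1)*(d + 2)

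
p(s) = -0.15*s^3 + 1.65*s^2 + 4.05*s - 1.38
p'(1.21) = 7.38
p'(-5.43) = -27.14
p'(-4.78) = -22.01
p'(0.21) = 4.72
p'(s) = -0.45*s^2 + 3.3*s + 4.05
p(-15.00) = 815.37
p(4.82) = 39.68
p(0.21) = -0.46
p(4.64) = 37.95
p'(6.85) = 5.54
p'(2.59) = 9.58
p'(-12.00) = -100.35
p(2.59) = 17.57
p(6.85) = 55.57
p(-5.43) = 49.29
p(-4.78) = 33.34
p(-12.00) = 446.82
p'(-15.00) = -146.70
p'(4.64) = 9.67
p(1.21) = 5.67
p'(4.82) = 9.50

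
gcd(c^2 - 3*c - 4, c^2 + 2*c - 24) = c - 4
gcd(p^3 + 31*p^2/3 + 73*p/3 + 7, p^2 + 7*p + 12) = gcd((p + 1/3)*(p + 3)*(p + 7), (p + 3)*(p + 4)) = p + 3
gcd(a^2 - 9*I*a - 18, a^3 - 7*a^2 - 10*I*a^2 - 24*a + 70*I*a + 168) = a - 6*I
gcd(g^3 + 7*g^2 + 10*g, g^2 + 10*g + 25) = g + 5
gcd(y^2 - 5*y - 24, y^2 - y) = 1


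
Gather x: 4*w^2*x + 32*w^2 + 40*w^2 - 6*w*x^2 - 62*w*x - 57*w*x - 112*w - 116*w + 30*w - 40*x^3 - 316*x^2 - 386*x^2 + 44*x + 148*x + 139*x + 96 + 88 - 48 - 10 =72*w^2 - 198*w - 40*x^3 + x^2*(-6*w - 702) + x*(4*w^2 - 119*w + 331) + 126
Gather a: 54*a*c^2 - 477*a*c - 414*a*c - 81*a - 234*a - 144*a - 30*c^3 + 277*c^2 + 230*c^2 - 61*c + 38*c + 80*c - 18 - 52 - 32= a*(54*c^2 - 891*c - 459) - 30*c^3 + 507*c^2 + 57*c - 102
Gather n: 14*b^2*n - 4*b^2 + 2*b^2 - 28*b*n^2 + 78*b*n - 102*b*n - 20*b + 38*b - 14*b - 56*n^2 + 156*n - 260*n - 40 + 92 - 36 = -2*b^2 + 4*b + n^2*(-28*b - 56) + n*(14*b^2 - 24*b - 104) + 16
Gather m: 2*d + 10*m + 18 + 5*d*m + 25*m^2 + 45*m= 2*d + 25*m^2 + m*(5*d + 55) + 18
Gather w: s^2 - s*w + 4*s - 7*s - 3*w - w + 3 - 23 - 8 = s^2 - 3*s + w*(-s - 4) - 28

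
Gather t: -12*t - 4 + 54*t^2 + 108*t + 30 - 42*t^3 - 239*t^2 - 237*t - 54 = -42*t^3 - 185*t^2 - 141*t - 28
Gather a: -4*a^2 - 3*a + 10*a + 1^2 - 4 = -4*a^2 + 7*a - 3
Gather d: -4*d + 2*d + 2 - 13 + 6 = -2*d - 5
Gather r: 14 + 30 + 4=48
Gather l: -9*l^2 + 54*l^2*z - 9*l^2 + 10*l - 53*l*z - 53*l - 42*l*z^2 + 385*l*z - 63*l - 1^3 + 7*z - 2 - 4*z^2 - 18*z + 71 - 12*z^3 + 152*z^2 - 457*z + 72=l^2*(54*z - 18) + l*(-42*z^2 + 332*z - 106) - 12*z^3 + 148*z^2 - 468*z + 140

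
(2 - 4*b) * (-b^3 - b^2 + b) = 4*b^4 + 2*b^3 - 6*b^2 + 2*b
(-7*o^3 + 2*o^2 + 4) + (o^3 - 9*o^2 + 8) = -6*o^3 - 7*o^2 + 12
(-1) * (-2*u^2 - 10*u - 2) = 2*u^2 + 10*u + 2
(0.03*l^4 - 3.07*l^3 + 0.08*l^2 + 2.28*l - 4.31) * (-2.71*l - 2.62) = -0.0813*l^5 + 8.2411*l^4 + 7.8266*l^3 - 6.3884*l^2 + 5.7065*l + 11.2922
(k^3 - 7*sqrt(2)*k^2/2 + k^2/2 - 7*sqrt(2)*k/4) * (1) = k^3 - 7*sqrt(2)*k^2/2 + k^2/2 - 7*sqrt(2)*k/4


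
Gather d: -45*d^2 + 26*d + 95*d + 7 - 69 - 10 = -45*d^2 + 121*d - 72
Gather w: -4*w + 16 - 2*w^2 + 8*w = -2*w^2 + 4*w + 16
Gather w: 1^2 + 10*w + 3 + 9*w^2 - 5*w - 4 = 9*w^2 + 5*w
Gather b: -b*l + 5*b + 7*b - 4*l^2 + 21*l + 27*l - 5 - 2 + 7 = b*(12 - l) - 4*l^2 + 48*l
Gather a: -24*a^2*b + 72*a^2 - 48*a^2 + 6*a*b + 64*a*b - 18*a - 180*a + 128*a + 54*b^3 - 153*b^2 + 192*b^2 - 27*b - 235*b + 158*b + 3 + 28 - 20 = a^2*(24 - 24*b) + a*(70*b - 70) + 54*b^3 + 39*b^2 - 104*b + 11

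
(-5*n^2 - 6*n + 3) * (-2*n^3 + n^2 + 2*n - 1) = 10*n^5 + 7*n^4 - 22*n^3 - 4*n^2 + 12*n - 3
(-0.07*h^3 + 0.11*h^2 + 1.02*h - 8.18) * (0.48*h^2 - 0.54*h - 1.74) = -0.0336*h^5 + 0.0906*h^4 + 0.552*h^3 - 4.6686*h^2 + 2.6424*h + 14.2332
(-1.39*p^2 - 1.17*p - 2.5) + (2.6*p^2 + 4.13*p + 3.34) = 1.21*p^2 + 2.96*p + 0.84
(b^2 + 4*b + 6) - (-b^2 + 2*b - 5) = 2*b^2 + 2*b + 11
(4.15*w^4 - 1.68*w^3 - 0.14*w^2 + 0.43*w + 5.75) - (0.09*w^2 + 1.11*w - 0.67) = 4.15*w^4 - 1.68*w^3 - 0.23*w^2 - 0.68*w + 6.42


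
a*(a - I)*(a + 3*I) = a^3 + 2*I*a^2 + 3*a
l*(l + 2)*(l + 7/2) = l^3 + 11*l^2/2 + 7*l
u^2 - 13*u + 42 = (u - 7)*(u - 6)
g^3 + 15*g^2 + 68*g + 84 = (g + 2)*(g + 6)*(g + 7)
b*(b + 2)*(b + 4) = b^3 + 6*b^2 + 8*b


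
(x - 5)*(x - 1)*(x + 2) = x^3 - 4*x^2 - 7*x + 10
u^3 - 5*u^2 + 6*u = u*(u - 3)*(u - 2)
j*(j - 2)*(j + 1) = j^3 - j^2 - 2*j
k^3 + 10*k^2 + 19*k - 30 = (k - 1)*(k + 5)*(k + 6)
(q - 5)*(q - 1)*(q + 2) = q^3 - 4*q^2 - 7*q + 10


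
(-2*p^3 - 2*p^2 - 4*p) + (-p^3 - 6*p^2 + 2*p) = -3*p^3 - 8*p^2 - 2*p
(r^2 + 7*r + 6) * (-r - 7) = -r^3 - 14*r^2 - 55*r - 42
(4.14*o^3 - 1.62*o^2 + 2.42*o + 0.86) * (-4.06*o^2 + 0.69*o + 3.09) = -16.8084*o^5 + 9.4338*o^4 + 1.8496*o^3 - 6.8276*o^2 + 8.0712*o + 2.6574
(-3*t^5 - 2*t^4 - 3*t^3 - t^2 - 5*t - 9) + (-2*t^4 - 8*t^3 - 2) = -3*t^5 - 4*t^4 - 11*t^3 - t^2 - 5*t - 11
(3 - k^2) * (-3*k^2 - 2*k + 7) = 3*k^4 + 2*k^3 - 16*k^2 - 6*k + 21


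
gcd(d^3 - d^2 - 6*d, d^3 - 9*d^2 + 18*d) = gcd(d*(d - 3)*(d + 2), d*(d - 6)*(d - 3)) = d^2 - 3*d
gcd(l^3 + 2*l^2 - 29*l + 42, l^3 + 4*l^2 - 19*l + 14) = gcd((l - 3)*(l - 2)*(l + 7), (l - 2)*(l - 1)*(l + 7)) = l^2 + 5*l - 14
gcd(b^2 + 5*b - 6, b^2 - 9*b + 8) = b - 1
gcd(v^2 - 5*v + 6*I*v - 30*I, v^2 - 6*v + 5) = v - 5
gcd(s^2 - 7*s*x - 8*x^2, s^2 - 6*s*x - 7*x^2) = s + x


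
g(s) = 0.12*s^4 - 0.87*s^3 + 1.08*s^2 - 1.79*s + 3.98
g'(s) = 0.48*s^3 - 2.61*s^2 + 2.16*s - 1.79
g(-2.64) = 38.07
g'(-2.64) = -34.51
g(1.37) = 1.74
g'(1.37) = -2.50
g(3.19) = -6.56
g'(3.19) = -5.88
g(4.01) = -10.90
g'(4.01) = -4.15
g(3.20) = -6.61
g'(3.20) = -5.88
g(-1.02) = 7.98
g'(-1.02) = -7.22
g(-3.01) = 52.73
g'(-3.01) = -45.03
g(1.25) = 2.02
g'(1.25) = -2.23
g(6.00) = -0.28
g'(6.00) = 20.89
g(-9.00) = 1529.12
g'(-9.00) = -582.56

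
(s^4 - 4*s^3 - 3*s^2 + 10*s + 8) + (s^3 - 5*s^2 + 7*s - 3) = s^4 - 3*s^3 - 8*s^2 + 17*s + 5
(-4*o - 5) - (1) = -4*o - 6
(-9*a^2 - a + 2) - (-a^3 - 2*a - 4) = a^3 - 9*a^2 + a + 6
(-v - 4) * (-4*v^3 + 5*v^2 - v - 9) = 4*v^4 + 11*v^3 - 19*v^2 + 13*v + 36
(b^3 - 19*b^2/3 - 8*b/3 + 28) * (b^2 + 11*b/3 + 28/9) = b^5 - 8*b^4/3 - 205*b^3/9 - 40*b^2/27 + 2548*b/27 + 784/9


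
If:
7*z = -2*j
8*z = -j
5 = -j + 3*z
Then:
No Solution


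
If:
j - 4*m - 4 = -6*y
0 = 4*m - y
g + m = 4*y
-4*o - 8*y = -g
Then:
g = 15*y/4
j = 4 - 5*y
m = y/4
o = -17*y/16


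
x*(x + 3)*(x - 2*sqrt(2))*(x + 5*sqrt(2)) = x^4 + 3*x^3 + 3*sqrt(2)*x^3 - 20*x^2 + 9*sqrt(2)*x^2 - 60*x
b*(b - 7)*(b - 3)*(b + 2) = b^4 - 8*b^3 + b^2 + 42*b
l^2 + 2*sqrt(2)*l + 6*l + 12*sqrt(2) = (l + 6)*(l + 2*sqrt(2))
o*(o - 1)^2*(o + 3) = o^4 + o^3 - 5*o^2 + 3*o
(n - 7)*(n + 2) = n^2 - 5*n - 14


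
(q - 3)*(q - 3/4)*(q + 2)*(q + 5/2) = q^4 + 3*q^3/4 - 77*q^2/8 - 69*q/8 + 45/4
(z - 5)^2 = z^2 - 10*z + 25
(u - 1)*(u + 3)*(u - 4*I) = u^3 + 2*u^2 - 4*I*u^2 - 3*u - 8*I*u + 12*I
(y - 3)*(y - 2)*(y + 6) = y^3 + y^2 - 24*y + 36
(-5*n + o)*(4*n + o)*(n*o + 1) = -20*n^3*o - n^2*o^2 - 20*n^2 + n*o^3 - n*o + o^2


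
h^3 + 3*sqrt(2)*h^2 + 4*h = h*(h + sqrt(2))*(h + 2*sqrt(2))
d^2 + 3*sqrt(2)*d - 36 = (d - 3*sqrt(2))*(d + 6*sqrt(2))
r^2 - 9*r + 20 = (r - 5)*(r - 4)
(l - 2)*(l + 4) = l^2 + 2*l - 8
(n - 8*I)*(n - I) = n^2 - 9*I*n - 8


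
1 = 1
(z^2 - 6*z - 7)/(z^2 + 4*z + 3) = (z - 7)/(z + 3)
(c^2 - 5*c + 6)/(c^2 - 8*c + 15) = (c - 2)/(c - 5)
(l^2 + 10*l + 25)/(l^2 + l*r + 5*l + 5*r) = (l + 5)/(l + r)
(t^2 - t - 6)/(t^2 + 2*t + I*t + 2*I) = (t - 3)/(t + I)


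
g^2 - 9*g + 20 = (g - 5)*(g - 4)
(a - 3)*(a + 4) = a^2 + a - 12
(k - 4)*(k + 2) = k^2 - 2*k - 8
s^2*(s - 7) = s^3 - 7*s^2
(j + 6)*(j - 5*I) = j^2 + 6*j - 5*I*j - 30*I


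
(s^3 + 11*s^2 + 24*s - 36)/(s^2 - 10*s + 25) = (s^3 + 11*s^2 + 24*s - 36)/(s^2 - 10*s + 25)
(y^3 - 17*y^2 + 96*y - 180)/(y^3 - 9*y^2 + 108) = (y - 5)/(y + 3)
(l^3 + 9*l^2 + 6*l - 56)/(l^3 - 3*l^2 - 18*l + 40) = (l + 7)/(l - 5)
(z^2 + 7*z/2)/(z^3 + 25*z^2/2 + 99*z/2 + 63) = z/(z^2 + 9*z + 18)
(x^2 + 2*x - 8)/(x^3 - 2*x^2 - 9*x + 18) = (x + 4)/(x^2 - 9)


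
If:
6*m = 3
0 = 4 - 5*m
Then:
No Solution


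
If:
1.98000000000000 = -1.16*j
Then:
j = -1.71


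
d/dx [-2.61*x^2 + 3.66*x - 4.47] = 3.66 - 5.22*x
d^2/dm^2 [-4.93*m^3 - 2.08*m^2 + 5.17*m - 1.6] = -29.58*m - 4.16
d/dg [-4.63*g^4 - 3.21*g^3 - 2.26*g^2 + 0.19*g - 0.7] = -18.52*g^3 - 9.63*g^2 - 4.52*g + 0.19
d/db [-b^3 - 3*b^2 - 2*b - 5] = -3*b^2 - 6*b - 2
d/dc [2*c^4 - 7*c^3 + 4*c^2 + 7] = c*(8*c^2 - 21*c + 8)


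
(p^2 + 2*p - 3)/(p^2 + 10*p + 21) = (p - 1)/(p + 7)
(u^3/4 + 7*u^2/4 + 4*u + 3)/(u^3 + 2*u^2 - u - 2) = (u^2 + 5*u + 6)/(4*(u^2 - 1))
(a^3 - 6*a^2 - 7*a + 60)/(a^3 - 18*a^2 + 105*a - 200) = (a^2 - a - 12)/(a^2 - 13*a + 40)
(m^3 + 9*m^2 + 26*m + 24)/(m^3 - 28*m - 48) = (m + 3)/(m - 6)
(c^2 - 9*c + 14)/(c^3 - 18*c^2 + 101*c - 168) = (c - 2)/(c^2 - 11*c + 24)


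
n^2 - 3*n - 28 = (n - 7)*(n + 4)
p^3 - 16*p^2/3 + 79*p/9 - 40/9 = (p - 8/3)*(p - 5/3)*(p - 1)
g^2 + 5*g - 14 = (g - 2)*(g + 7)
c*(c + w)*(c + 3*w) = c^3 + 4*c^2*w + 3*c*w^2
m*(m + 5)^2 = m^3 + 10*m^2 + 25*m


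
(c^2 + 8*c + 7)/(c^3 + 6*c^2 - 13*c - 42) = (c + 1)/(c^2 - c - 6)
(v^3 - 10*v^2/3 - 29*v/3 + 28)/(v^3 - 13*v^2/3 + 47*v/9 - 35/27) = 9*(v^2 - v - 12)/(9*v^2 - 18*v + 5)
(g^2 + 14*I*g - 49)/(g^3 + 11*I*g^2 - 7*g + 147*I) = 1/(g - 3*I)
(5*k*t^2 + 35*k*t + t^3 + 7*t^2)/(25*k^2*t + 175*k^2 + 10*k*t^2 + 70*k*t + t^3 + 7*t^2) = t/(5*k + t)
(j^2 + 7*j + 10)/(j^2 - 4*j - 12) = (j + 5)/(j - 6)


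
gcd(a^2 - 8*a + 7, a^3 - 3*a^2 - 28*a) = a - 7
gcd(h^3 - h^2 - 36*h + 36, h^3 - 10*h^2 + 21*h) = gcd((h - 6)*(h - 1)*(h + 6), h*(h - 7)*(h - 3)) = 1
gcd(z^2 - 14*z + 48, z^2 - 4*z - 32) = z - 8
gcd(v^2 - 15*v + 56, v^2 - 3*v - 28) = v - 7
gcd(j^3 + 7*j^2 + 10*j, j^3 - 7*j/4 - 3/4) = 1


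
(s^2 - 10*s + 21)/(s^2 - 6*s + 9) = (s - 7)/(s - 3)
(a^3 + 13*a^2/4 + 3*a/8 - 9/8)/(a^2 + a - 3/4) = (4*a^2 + 15*a + 9)/(2*(2*a + 3))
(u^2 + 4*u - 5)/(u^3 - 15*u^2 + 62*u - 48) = (u + 5)/(u^2 - 14*u + 48)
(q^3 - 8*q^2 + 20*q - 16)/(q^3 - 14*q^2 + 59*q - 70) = (q^2 - 6*q + 8)/(q^2 - 12*q + 35)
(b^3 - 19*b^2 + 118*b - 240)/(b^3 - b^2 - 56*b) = (b^2 - 11*b + 30)/(b*(b + 7))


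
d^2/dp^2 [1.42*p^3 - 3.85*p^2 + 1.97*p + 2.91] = 8.52*p - 7.7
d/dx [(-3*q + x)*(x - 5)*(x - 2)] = -6*q*x + 21*q + 3*x^2 - 14*x + 10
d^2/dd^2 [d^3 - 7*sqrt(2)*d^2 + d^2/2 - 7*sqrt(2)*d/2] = 6*d - 14*sqrt(2) + 1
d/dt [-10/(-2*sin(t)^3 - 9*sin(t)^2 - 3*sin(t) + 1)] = 30*(-6*sin(t) + cos(2*t) - 2)*cos(t)/(2*sin(t)^3 + 9*sin(t)^2 + 3*sin(t) - 1)^2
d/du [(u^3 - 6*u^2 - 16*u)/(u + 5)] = (2*u^3 + 9*u^2 - 60*u - 80)/(u^2 + 10*u + 25)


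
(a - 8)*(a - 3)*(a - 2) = a^3 - 13*a^2 + 46*a - 48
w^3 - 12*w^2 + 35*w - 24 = (w - 8)*(w - 3)*(w - 1)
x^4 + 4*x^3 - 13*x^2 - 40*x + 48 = (x - 3)*(x - 1)*(x + 4)^2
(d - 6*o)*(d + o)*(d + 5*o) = d^3 - 31*d*o^2 - 30*o^3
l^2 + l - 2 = (l - 1)*(l + 2)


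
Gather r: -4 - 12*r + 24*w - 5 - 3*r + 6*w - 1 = -15*r + 30*w - 10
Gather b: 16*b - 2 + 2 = 16*b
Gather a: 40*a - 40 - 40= 40*a - 80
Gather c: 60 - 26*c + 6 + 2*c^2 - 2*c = 2*c^2 - 28*c + 66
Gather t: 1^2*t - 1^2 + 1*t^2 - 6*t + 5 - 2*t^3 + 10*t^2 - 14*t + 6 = -2*t^3 + 11*t^2 - 19*t + 10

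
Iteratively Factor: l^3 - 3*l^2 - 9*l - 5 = (l + 1)*(l^2 - 4*l - 5) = (l + 1)^2*(l - 5)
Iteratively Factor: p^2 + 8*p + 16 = (p + 4)*(p + 4)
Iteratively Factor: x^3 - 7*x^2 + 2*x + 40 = (x - 5)*(x^2 - 2*x - 8) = (x - 5)*(x + 2)*(x - 4)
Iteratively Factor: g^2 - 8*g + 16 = (g - 4)*(g - 4)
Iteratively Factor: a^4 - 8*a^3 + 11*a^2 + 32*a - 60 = (a - 3)*(a^3 - 5*a^2 - 4*a + 20) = (a - 3)*(a + 2)*(a^2 - 7*a + 10) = (a - 5)*(a - 3)*(a + 2)*(a - 2)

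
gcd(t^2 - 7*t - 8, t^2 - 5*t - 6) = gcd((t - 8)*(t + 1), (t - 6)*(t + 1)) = t + 1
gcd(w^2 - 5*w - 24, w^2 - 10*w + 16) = w - 8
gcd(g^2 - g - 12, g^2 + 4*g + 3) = g + 3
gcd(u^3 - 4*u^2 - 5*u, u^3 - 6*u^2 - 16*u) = u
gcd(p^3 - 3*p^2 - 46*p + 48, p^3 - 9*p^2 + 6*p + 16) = p - 8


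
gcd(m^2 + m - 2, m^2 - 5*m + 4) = m - 1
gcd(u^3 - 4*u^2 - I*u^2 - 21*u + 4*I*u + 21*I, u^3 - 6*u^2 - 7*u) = u - 7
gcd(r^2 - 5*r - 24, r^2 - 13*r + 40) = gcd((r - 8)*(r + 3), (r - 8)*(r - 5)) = r - 8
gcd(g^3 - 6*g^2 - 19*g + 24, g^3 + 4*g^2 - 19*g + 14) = g - 1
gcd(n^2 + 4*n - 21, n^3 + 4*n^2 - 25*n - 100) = 1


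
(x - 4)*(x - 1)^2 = x^3 - 6*x^2 + 9*x - 4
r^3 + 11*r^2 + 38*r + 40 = (r + 2)*(r + 4)*(r + 5)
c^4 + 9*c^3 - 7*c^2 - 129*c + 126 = (c - 3)*(c - 1)*(c + 6)*(c + 7)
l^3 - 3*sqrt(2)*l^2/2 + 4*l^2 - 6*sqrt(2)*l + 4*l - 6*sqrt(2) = (l + 2)^2*(l - 3*sqrt(2)/2)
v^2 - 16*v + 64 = (v - 8)^2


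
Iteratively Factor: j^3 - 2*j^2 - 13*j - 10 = (j + 2)*(j^2 - 4*j - 5) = (j + 1)*(j + 2)*(j - 5)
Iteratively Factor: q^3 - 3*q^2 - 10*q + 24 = (q - 2)*(q^2 - q - 12) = (q - 4)*(q - 2)*(q + 3)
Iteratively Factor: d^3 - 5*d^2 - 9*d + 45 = (d + 3)*(d^2 - 8*d + 15) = (d - 3)*(d + 3)*(d - 5)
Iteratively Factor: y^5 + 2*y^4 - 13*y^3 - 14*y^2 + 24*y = (y + 2)*(y^4 - 13*y^2 + 12*y) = y*(y + 2)*(y^3 - 13*y + 12) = y*(y - 1)*(y + 2)*(y^2 + y - 12) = y*(y - 3)*(y - 1)*(y + 2)*(y + 4)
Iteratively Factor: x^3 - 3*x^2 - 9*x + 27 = (x - 3)*(x^2 - 9) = (x - 3)*(x + 3)*(x - 3)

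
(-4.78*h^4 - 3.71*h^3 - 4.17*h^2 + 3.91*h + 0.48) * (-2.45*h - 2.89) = 11.711*h^5 + 22.9037*h^4 + 20.9384*h^3 + 2.4718*h^2 - 12.4759*h - 1.3872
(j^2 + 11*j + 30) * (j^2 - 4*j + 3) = j^4 + 7*j^3 - 11*j^2 - 87*j + 90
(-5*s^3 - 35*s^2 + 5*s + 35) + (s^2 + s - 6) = -5*s^3 - 34*s^2 + 6*s + 29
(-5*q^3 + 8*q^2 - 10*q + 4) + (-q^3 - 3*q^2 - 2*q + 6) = -6*q^3 + 5*q^2 - 12*q + 10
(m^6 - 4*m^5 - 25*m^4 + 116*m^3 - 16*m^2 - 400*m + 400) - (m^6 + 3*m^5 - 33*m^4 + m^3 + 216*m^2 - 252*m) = -7*m^5 + 8*m^4 + 115*m^3 - 232*m^2 - 148*m + 400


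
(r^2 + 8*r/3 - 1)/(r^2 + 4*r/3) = (3*r^2 + 8*r - 3)/(r*(3*r + 4))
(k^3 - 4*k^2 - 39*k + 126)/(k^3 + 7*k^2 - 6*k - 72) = (k - 7)/(k + 4)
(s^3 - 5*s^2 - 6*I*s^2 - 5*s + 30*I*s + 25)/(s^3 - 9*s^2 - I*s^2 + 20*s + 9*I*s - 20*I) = (s - 5*I)/(s - 4)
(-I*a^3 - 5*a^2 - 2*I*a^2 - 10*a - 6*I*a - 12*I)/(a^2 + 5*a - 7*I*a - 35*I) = (-I*a^3 + a^2*(-5 - 2*I) + a*(-10 - 6*I) - 12*I)/(a^2 + a*(5 - 7*I) - 35*I)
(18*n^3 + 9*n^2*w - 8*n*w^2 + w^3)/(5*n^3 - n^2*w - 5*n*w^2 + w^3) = (18*n^2 - 9*n*w + w^2)/(5*n^2 - 6*n*w + w^2)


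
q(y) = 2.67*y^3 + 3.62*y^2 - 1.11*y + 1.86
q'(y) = 8.01*y^2 + 7.24*y - 1.11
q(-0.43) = 2.79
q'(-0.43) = -2.74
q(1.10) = 8.57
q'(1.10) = 16.55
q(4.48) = 309.62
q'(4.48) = 192.09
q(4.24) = 265.75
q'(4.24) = 173.59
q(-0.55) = 3.12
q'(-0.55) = -2.67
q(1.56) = 19.07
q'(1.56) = 29.68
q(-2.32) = -9.42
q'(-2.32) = 25.21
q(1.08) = 8.25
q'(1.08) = 16.05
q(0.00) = 1.86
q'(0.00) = -1.11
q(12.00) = 5123.58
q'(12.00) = 1239.21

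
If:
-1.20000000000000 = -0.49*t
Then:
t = 2.45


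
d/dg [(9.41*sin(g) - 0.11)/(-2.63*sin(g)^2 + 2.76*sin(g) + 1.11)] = (24.7483*sin(g)^2 - 0.578600000000002*sin(g) + 10.7487)*cos(g)/(6.9169*sin(g)^4 - 14.5176*sin(g)^3 + 1.779*sin(g)^2 + 6.1272*sin(g) + 1.2321)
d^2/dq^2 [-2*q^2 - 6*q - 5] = -4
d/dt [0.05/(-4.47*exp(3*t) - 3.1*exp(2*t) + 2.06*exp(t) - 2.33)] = (0.6705*exp(2*t) + 0.31*exp(t) - 0.103)*exp(t)/(4.47*exp(3*t) + 3.1*exp(2*t) - 2.06*exp(t) + 2.33)^2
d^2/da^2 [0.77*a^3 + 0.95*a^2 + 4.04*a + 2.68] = 4.62*a + 1.9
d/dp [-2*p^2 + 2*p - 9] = 2 - 4*p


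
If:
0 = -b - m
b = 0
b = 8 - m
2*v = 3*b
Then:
No Solution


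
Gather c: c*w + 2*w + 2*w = c*w + 4*w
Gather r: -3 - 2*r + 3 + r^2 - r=r^2 - 3*r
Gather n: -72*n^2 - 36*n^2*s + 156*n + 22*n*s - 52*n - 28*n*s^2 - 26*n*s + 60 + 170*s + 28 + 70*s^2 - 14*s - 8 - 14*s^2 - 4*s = n^2*(-36*s - 72) + n*(-28*s^2 - 4*s + 104) + 56*s^2 + 152*s + 80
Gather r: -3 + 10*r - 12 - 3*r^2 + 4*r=-3*r^2 + 14*r - 15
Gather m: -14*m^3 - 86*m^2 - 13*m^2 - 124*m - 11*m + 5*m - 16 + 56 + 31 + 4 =-14*m^3 - 99*m^2 - 130*m + 75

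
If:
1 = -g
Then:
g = -1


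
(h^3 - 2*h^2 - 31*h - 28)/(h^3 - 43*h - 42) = (h + 4)/(h + 6)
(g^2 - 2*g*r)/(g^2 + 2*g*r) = (g - 2*r)/(g + 2*r)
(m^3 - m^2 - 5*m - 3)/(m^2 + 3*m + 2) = (m^2 - 2*m - 3)/(m + 2)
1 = 1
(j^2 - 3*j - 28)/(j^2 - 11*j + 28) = (j + 4)/(j - 4)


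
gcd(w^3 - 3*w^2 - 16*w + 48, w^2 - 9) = w - 3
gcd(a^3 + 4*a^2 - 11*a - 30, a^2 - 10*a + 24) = 1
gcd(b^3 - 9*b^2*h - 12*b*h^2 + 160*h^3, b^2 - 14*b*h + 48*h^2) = b - 8*h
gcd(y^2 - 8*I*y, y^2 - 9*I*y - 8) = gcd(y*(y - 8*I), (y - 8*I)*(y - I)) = y - 8*I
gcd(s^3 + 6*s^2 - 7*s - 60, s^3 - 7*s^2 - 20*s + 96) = s^2 + s - 12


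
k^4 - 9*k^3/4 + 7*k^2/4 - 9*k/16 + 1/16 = (k - 1)*(k - 1/2)^2*(k - 1/4)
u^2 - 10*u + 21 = (u - 7)*(u - 3)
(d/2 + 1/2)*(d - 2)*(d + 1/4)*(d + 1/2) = d^4/2 - d^3/8 - 21*d^2/16 - 13*d/16 - 1/8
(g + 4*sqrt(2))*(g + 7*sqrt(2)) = g^2 + 11*sqrt(2)*g + 56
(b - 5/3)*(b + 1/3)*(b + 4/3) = b^3 - 7*b/3 - 20/27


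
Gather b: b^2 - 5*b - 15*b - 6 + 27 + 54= b^2 - 20*b + 75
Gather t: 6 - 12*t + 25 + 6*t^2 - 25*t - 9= 6*t^2 - 37*t + 22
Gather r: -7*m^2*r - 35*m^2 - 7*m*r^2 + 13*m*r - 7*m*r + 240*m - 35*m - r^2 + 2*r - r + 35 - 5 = -35*m^2 + 205*m + r^2*(-7*m - 1) + r*(-7*m^2 + 6*m + 1) + 30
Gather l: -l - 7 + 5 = -l - 2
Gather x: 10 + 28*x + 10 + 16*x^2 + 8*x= 16*x^2 + 36*x + 20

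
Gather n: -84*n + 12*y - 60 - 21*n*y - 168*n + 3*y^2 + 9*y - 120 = n*(-21*y - 252) + 3*y^2 + 21*y - 180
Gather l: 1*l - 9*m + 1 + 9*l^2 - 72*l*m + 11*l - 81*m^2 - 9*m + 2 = 9*l^2 + l*(12 - 72*m) - 81*m^2 - 18*m + 3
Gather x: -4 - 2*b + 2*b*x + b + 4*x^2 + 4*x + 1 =-b + 4*x^2 + x*(2*b + 4) - 3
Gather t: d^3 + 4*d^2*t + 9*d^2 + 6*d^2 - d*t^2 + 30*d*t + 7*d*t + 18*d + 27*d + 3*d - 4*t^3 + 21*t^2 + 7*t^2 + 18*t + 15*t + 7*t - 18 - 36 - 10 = d^3 + 15*d^2 + 48*d - 4*t^3 + t^2*(28 - d) + t*(4*d^2 + 37*d + 40) - 64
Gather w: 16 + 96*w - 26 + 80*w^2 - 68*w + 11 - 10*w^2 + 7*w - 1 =70*w^2 + 35*w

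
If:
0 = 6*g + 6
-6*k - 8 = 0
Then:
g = -1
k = -4/3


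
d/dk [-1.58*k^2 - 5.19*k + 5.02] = -3.16*k - 5.19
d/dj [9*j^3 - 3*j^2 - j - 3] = 27*j^2 - 6*j - 1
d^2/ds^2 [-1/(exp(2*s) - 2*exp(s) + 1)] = (-4*exp(s) - 2)*exp(s)/(exp(4*s) - 4*exp(3*s) + 6*exp(2*s) - 4*exp(s) + 1)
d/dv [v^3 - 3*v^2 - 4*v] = 3*v^2 - 6*v - 4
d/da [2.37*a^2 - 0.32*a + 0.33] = 4.74*a - 0.32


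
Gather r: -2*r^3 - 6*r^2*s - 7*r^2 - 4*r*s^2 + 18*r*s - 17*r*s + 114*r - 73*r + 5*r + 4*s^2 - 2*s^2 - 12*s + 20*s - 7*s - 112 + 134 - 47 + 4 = -2*r^3 + r^2*(-6*s - 7) + r*(-4*s^2 + s + 46) + 2*s^2 + s - 21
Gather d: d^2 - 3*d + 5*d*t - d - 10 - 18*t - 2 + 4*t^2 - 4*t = d^2 + d*(5*t - 4) + 4*t^2 - 22*t - 12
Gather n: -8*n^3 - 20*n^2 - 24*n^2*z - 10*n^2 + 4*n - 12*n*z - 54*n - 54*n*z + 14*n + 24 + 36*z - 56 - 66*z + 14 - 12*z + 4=-8*n^3 + n^2*(-24*z - 30) + n*(-66*z - 36) - 42*z - 14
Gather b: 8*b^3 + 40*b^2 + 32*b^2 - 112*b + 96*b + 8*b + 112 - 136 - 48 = 8*b^3 + 72*b^2 - 8*b - 72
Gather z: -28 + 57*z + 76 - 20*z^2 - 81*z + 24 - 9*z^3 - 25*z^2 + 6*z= -9*z^3 - 45*z^2 - 18*z + 72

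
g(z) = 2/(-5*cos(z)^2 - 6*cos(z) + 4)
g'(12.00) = 0.72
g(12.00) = -0.43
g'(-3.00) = -0.04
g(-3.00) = 0.40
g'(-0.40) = 0.36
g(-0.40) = -0.35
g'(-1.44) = 1.48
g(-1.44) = 0.64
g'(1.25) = -6.69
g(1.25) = 1.24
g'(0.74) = -1.81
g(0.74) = -0.63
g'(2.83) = 0.08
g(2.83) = 0.39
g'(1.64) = -0.55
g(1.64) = 0.46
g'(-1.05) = 381.83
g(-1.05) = -8.96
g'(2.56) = 0.08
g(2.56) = 0.36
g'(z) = 2*(-10*sin(z)*cos(z) - 6*sin(z))/(-5*cos(z)^2 - 6*cos(z) + 4)^2 = -4*(5*cos(z) + 3)*sin(z)/(5*cos(z)^2 + 6*cos(z) - 4)^2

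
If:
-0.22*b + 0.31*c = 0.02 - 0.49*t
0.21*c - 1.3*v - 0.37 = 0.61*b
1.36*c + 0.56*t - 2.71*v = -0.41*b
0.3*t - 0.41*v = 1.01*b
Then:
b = -2.58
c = 7.39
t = -5.80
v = 2.12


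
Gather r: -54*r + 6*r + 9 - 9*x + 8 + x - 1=-48*r - 8*x + 16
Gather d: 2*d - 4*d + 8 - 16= -2*d - 8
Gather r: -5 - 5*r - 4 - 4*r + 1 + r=-8*r - 8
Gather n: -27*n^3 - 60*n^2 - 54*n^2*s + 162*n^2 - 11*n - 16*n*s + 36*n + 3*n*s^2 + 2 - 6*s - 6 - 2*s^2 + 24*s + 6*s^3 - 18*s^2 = -27*n^3 + n^2*(102 - 54*s) + n*(3*s^2 - 16*s + 25) + 6*s^3 - 20*s^2 + 18*s - 4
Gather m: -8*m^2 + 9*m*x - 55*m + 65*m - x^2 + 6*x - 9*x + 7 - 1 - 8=-8*m^2 + m*(9*x + 10) - x^2 - 3*x - 2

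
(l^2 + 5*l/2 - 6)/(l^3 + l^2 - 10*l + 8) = (l - 3/2)/(l^2 - 3*l + 2)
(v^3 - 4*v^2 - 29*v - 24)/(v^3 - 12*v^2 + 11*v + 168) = (v + 1)/(v - 7)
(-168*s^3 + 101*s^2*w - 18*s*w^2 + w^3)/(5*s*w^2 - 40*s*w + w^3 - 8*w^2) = (-168*s^3 + 101*s^2*w - 18*s*w^2 + w^3)/(w*(5*s*w - 40*s + w^2 - 8*w))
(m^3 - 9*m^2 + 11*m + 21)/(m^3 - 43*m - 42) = (m - 3)/(m + 6)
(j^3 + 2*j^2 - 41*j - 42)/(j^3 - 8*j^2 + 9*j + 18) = (j + 7)/(j - 3)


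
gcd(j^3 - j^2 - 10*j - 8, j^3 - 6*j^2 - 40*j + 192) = j - 4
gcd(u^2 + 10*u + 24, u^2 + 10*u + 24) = u^2 + 10*u + 24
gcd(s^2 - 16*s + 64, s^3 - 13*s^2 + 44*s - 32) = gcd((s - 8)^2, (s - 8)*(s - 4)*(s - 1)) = s - 8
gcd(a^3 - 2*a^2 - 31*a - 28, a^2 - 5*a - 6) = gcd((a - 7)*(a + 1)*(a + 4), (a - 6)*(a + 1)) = a + 1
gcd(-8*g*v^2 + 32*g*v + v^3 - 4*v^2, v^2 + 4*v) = v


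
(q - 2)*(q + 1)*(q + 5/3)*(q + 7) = q^4 + 23*q^3/3 + q^2 - 29*q - 70/3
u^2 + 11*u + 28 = (u + 4)*(u + 7)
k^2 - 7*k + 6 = (k - 6)*(k - 1)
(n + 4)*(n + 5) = n^2 + 9*n + 20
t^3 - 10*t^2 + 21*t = t*(t - 7)*(t - 3)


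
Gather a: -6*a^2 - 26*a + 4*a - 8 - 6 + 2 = -6*a^2 - 22*a - 12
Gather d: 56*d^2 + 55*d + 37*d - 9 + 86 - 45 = 56*d^2 + 92*d + 32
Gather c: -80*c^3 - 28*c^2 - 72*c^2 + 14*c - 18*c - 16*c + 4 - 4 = -80*c^3 - 100*c^2 - 20*c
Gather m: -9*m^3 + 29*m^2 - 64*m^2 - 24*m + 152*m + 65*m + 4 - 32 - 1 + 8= -9*m^3 - 35*m^2 + 193*m - 21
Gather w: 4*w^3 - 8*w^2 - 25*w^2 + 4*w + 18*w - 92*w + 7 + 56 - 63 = 4*w^3 - 33*w^2 - 70*w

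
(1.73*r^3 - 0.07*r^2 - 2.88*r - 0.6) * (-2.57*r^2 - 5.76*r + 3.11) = -4.4461*r^5 - 9.7849*r^4 + 13.1851*r^3 + 17.9131*r^2 - 5.5008*r - 1.866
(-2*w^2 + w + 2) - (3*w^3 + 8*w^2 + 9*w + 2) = -3*w^3 - 10*w^2 - 8*w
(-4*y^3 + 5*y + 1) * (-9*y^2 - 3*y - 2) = 36*y^5 + 12*y^4 - 37*y^3 - 24*y^2 - 13*y - 2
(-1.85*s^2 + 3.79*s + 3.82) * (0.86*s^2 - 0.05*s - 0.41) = -1.591*s^4 + 3.3519*s^3 + 3.8542*s^2 - 1.7449*s - 1.5662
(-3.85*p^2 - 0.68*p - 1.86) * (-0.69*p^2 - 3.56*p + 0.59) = 2.6565*p^4 + 14.1752*p^3 + 1.4327*p^2 + 6.2204*p - 1.0974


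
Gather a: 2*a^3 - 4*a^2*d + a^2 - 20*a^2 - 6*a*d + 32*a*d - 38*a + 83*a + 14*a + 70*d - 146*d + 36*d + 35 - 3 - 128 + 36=2*a^3 + a^2*(-4*d - 19) + a*(26*d + 59) - 40*d - 60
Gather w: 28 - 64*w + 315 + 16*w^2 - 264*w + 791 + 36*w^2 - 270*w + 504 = 52*w^2 - 598*w + 1638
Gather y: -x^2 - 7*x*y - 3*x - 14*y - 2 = -x^2 - 3*x + y*(-7*x - 14) - 2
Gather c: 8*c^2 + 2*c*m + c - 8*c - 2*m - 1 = 8*c^2 + c*(2*m - 7) - 2*m - 1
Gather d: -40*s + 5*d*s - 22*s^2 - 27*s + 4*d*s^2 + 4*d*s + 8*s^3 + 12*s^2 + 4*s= d*(4*s^2 + 9*s) + 8*s^3 - 10*s^2 - 63*s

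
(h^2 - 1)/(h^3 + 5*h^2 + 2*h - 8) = (h + 1)/(h^2 + 6*h + 8)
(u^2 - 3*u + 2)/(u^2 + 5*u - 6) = (u - 2)/(u + 6)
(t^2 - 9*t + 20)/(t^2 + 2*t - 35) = (t - 4)/(t + 7)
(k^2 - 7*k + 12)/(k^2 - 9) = (k - 4)/(k + 3)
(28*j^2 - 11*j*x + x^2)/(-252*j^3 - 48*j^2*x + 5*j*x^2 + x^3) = (-4*j + x)/(36*j^2 + 12*j*x + x^2)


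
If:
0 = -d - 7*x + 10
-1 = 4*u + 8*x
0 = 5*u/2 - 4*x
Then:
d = 755/72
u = -1/9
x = -5/72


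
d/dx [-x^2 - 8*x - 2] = -2*x - 8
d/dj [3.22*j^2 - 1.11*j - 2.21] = 6.44*j - 1.11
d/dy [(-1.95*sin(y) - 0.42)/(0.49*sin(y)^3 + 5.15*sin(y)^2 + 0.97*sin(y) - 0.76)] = (1.911*sin(y)^3 + 10.6599*sin(y)^2 + 4.326*sin(y) + 1.8894)*cos(y)/(0.2401*sin(y)^6 + 5.047*sin(y)^5 + 27.4731*sin(y)^4 + 9.2462*sin(y)^3 - 6.8871*sin(y)^2 - 1.4744*sin(y) + 0.5776)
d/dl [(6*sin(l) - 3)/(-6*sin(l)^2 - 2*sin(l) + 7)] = 36*(sin(l)^2 - sin(l) + 1)*cos(l)/(6*sin(l)^2 + 2*sin(l) - 7)^2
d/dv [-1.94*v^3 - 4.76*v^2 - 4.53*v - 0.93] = -5.82*v^2 - 9.52*v - 4.53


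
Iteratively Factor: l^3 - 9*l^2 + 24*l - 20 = (l - 2)*(l^2 - 7*l + 10) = (l - 5)*(l - 2)*(l - 2)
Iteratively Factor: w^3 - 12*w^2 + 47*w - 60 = (w - 5)*(w^2 - 7*w + 12) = (w - 5)*(w - 4)*(w - 3)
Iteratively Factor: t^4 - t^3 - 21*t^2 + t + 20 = (t + 4)*(t^3 - 5*t^2 - t + 5) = (t - 1)*(t + 4)*(t^2 - 4*t - 5) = (t - 1)*(t + 1)*(t + 4)*(t - 5)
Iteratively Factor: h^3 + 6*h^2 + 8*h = (h + 4)*(h^2 + 2*h) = (h + 2)*(h + 4)*(h)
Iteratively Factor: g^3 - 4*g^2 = (g)*(g^2 - 4*g) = g*(g - 4)*(g)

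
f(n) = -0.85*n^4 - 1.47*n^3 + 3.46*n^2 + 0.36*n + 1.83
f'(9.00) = -2773.17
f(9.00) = -6363.15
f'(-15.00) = 10379.31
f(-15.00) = -37295.07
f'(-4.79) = 239.70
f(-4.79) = -206.42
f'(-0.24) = -1.51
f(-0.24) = 1.96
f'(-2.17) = -0.68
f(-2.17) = 13.51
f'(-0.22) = -1.34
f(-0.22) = 1.93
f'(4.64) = -402.13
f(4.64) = -462.85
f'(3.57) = -185.84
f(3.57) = -157.74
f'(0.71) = 1.83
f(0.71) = 3.09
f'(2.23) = -43.84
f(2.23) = -17.48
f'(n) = -3.4*n^3 - 4.41*n^2 + 6.92*n + 0.36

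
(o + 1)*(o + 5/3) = o^2 + 8*o/3 + 5/3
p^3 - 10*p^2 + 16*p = p*(p - 8)*(p - 2)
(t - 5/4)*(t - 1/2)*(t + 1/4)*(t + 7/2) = t^4 + 2*t^3 - 81*t^2/16 + 13*t/16 + 35/64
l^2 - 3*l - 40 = (l - 8)*(l + 5)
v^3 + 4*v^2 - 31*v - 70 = (v - 5)*(v + 2)*(v + 7)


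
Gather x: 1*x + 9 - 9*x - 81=-8*x - 72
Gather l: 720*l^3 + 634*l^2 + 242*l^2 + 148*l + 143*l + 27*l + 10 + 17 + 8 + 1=720*l^3 + 876*l^2 + 318*l + 36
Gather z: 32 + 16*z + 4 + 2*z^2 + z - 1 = 2*z^2 + 17*z + 35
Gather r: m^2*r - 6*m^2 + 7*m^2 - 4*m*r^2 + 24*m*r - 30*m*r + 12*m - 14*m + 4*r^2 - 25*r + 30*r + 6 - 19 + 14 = m^2 - 2*m + r^2*(4 - 4*m) + r*(m^2 - 6*m + 5) + 1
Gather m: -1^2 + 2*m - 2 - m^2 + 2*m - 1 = -m^2 + 4*m - 4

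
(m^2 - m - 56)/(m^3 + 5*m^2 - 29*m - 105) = (m - 8)/(m^2 - 2*m - 15)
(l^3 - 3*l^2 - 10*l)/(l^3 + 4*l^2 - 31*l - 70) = l/(l + 7)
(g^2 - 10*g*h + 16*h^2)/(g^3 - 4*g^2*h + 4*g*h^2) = (g - 8*h)/(g*(g - 2*h))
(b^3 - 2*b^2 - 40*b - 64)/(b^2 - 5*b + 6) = (b^3 - 2*b^2 - 40*b - 64)/(b^2 - 5*b + 6)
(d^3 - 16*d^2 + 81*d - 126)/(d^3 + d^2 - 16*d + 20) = (d^3 - 16*d^2 + 81*d - 126)/(d^3 + d^2 - 16*d + 20)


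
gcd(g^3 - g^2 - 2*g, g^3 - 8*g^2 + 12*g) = g^2 - 2*g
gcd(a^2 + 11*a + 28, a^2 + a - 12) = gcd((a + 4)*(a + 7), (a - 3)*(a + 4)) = a + 4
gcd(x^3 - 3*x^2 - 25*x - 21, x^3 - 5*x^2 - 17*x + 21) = x^2 - 4*x - 21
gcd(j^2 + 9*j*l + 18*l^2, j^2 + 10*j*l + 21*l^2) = j + 3*l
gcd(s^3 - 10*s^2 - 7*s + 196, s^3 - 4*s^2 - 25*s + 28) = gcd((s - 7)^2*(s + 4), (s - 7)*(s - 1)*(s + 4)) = s^2 - 3*s - 28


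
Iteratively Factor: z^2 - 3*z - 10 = (z + 2)*(z - 5)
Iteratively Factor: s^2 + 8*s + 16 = (s + 4)*(s + 4)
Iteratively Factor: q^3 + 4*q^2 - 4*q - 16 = (q + 4)*(q^2 - 4) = (q + 2)*(q + 4)*(q - 2)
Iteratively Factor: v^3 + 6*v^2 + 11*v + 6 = (v + 1)*(v^2 + 5*v + 6) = (v + 1)*(v + 2)*(v + 3)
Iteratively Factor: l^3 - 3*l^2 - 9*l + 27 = (l - 3)*(l^2 - 9) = (l - 3)^2*(l + 3)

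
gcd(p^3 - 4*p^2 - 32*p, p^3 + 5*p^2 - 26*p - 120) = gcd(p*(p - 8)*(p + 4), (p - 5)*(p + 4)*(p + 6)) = p + 4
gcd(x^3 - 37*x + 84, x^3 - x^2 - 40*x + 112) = x^2 + 3*x - 28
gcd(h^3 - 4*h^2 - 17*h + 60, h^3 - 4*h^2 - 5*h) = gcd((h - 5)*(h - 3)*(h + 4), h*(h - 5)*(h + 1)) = h - 5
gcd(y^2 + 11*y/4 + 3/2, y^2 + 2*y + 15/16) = y + 3/4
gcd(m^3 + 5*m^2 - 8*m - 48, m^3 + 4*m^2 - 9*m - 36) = m^2 + m - 12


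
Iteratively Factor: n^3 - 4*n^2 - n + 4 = (n - 4)*(n^2 - 1) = (n - 4)*(n - 1)*(n + 1)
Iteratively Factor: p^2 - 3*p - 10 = (p + 2)*(p - 5)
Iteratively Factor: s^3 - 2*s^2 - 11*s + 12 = (s - 4)*(s^2 + 2*s - 3) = (s - 4)*(s + 3)*(s - 1)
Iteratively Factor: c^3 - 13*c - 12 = (c + 1)*(c^2 - c - 12) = (c - 4)*(c + 1)*(c + 3)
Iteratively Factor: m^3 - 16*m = (m - 4)*(m^2 + 4*m) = m*(m - 4)*(m + 4)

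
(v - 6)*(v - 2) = v^2 - 8*v + 12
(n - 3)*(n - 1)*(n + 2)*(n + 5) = n^4 + 3*n^3 - 15*n^2 - 19*n + 30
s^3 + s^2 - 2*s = s*(s - 1)*(s + 2)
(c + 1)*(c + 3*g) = c^2 + 3*c*g + c + 3*g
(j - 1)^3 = j^3 - 3*j^2 + 3*j - 1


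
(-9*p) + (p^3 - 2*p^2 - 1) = p^3 - 2*p^2 - 9*p - 1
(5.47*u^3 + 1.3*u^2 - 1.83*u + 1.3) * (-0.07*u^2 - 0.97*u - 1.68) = -0.3829*u^5 - 5.3969*u^4 - 10.3225*u^3 - 0.4999*u^2 + 1.8134*u - 2.184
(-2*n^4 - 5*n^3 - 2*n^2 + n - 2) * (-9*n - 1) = 18*n^5 + 47*n^4 + 23*n^3 - 7*n^2 + 17*n + 2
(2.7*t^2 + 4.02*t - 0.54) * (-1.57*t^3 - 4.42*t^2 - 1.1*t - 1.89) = -4.239*t^5 - 18.2454*t^4 - 19.8906*t^3 - 7.1382*t^2 - 7.0038*t + 1.0206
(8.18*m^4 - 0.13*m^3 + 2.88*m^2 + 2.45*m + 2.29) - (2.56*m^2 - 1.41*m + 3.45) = 8.18*m^4 - 0.13*m^3 + 0.32*m^2 + 3.86*m - 1.16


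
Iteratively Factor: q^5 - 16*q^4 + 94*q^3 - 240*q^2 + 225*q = (q - 5)*(q^4 - 11*q^3 + 39*q^2 - 45*q) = (q - 5)*(q - 3)*(q^3 - 8*q^2 + 15*q) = (q - 5)*(q - 3)^2*(q^2 - 5*q) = (q - 5)^2*(q - 3)^2*(q)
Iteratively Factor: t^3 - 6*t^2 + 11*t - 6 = (t - 3)*(t^2 - 3*t + 2) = (t - 3)*(t - 1)*(t - 2)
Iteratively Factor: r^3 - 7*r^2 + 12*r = (r - 3)*(r^2 - 4*r) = r*(r - 3)*(r - 4)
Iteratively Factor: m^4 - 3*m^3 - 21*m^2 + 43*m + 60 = (m + 4)*(m^3 - 7*m^2 + 7*m + 15) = (m - 5)*(m + 4)*(m^2 - 2*m - 3) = (m - 5)*(m - 3)*(m + 4)*(m + 1)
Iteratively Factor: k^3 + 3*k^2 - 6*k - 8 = (k + 4)*(k^2 - k - 2) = (k + 1)*(k + 4)*(k - 2)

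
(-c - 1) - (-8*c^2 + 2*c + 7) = 8*c^2 - 3*c - 8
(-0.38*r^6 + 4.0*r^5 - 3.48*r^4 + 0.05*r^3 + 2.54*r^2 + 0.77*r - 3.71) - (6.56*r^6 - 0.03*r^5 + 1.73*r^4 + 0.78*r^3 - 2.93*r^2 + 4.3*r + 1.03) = -6.94*r^6 + 4.03*r^5 - 5.21*r^4 - 0.73*r^3 + 5.47*r^2 - 3.53*r - 4.74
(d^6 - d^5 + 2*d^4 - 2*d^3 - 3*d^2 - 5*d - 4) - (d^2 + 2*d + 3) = d^6 - d^5 + 2*d^4 - 2*d^3 - 4*d^2 - 7*d - 7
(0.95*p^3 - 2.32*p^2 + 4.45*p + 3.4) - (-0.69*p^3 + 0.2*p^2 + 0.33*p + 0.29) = 1.64*p^3 - 2.52*p^2 + 4.12*p + 3.11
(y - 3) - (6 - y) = 2*y - 9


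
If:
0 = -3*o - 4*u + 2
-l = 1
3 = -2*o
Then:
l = -1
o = -3/2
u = 13/8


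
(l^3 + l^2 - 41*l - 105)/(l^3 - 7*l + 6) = (l^2 - 2*l - 35)/(l^2 - 3*l + 2)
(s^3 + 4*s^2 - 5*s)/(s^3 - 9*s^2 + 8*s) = (s + 5)/(s - 8)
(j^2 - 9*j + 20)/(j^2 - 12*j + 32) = (j - 5)/(j - 8)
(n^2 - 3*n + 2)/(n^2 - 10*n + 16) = (n - 1)/(n - 8)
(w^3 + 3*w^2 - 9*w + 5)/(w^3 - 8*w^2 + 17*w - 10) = (w^2 + 4*w - 5)/(w^2 - 7*w + 10)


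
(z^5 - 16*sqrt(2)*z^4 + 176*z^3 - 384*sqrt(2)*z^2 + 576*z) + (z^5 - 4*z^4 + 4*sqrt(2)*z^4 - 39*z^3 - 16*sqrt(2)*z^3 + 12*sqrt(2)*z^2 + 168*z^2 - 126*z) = 2*z^5 - 12*sqrt(2)*z^4 - 4*z^4 - 16*sqrt(2)*z^3 + 137*z^3 - 372*sqrt(2)*z^2 + 168*z^2 + 450*z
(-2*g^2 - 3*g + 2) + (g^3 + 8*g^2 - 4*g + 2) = g^3 + 6*g^2 - 7*g + 4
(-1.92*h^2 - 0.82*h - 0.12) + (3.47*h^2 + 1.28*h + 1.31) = 1.55*h^2 + 0.46*h + 1.19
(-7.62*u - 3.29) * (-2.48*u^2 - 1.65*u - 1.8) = 18.8976*u^3 + 20.7322*u^2 + 19.1445*u + 5.922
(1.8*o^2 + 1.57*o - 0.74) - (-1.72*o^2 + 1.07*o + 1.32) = 3.52*o^2 + 0.5*o - 2.06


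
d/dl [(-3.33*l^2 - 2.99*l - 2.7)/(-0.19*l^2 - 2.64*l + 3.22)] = (8.2231*l^2 - 22.4712*l - 16.7558)/(0.0361*l^4 + 1.0032*l^3 + 5.746*l^2 - 17.0016*l + 10.3684)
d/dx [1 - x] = -1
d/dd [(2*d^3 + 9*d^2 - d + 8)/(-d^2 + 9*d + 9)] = (-2*d^4 + 36*d^3 + 134*d^2 + 178*d - 81)/(d^4 - 18*d^3 + 63*d^2 + 162*d + 81)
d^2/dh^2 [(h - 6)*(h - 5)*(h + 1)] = 6*h - 20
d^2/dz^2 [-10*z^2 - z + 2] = -20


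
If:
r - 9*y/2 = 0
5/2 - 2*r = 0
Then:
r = 5/4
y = 5/18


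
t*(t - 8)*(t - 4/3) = t^3 - 28*t^2/3 + 32*t/3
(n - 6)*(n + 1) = n^2 - 5*n - 6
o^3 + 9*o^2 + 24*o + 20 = (o + 2)^2*(o + 5)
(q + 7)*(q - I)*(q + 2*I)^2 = q^4 + 7*q^3 + 3*I*q^3 + 21*I*q^2 + 4*I*q + 28*I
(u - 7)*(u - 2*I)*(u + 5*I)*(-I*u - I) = -I*u^4 + 3*u^3 + 6*I*u^3 - 18*u^2 - 3*I*u^2 - 21*u + 60*I*u + 70*I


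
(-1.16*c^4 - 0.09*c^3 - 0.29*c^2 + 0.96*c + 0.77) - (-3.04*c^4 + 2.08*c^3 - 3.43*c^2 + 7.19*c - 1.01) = 1.88*c^4 - 2.17*c^3 + 3.14*c^2 - 6.23*c + 1.78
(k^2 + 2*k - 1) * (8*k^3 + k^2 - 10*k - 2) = 8*k^5 + 17*k^4 - 16*k^3 - 23*k^2 + 6*k + 2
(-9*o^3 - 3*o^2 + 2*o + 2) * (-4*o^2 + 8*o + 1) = 36*o^5 - 60*o^4 - 41*o^3 + 5*o^2 + 18*o + 2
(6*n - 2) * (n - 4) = 6*n^2 - 26*n + 8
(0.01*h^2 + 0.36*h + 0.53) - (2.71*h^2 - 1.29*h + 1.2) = -2.7*h^2 + 1.65*h - 0.67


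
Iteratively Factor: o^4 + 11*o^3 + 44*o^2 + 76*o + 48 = (o + 3)*(o^3 + 8*o^2 + 20*o + 16) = (o + 2)*(o + 3)*(o^2 + 6*o + 8) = (o + 2)*(o + 3)*(o + 4)*(o + 2)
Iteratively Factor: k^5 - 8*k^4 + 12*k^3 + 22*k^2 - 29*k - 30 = (k - 5)*(k^4 - 3*k^3 - 3*k^2 + 7*k + 6) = (k - 5)*(k - 3)*(k^3 - 3*k - 2) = (k - 5)*(k - 3)*(k + 1)*(k^2 - k - 2) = (k - 5)*(k - 3)*(k + 1)^2*(k - 2)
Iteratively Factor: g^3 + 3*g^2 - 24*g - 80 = (g + 4)*(g^2 - g - 20) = (g - 5)*(g + 4)*(g + 4)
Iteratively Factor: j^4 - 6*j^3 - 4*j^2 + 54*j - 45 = (j - 1)*(j^3 - 5*j^2 - 9*j + 45) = (j - 3)*(j - 1)*(j^2 - 2*j - 15) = (j - 5)*(j - 3)*(j - 1)*(j + 3)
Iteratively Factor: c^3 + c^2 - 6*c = (c)*(c^2 + c - 6) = c*(c - 2)*(c + 3)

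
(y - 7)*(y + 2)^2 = y^3 - 3*y^2 - 24*y - 28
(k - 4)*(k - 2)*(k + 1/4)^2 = k^4 - 11*k^3/2 + 81*k^2/16 + 29*k/8 + 1/2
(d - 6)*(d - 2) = d^2 - 8*d + 12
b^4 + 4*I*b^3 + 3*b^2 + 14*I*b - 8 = (b - 2*I)*(b + I)^2*(b + 4*I)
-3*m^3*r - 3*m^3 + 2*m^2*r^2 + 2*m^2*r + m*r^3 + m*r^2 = (-m + r)*(3*m + r)*(m*r + m)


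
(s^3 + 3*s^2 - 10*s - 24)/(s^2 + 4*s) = s - 1 - 6/s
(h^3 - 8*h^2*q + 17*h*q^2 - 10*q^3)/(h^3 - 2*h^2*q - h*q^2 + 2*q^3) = (h - 5*q)/(h + q)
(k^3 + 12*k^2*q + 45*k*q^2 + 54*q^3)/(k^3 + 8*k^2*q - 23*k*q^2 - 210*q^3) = (-k^2 - 6*k*q - 9*q^2)/(-k^2 - 2*k*q + 35*q^2)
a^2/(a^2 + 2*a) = a/(a + 2)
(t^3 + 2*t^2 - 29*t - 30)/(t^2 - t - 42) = (t^2 - 4*t - 5)/(t - 7)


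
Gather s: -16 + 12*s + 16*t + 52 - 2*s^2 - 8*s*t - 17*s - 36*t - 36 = -2*s^2 + s*(-8*t - 5) - 20*t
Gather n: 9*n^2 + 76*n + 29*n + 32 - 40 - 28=9*n^2 + 105*n - 36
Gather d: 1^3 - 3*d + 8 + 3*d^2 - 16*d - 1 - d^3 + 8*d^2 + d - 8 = -d^3 + 11*d^2 - 18*d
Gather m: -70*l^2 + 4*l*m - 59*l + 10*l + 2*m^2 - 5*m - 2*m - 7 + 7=-70*l^2 - 49*l + 2*m^2 + m*(4*l - 7)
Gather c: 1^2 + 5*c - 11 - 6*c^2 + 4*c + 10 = -6*c^2 + 9*c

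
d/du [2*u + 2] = 2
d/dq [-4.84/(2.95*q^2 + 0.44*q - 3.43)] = (28.556*q + 2.1296)/(2.95*q^2 + 0.44*q - 3.43)^2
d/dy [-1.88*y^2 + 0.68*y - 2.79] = 0.68 - 3.76*y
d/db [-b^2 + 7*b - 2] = 7 - 2*b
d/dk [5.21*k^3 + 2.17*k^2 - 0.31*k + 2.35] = 15.63*k^2 + 4.34*k - 0.31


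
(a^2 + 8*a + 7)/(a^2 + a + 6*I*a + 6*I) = (a + 7)/(a + 6*I)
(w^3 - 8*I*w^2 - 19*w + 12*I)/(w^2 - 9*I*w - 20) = (w^2 - 4*I*w - 3)/(w - 5*I)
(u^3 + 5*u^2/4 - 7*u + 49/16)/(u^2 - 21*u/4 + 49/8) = (4*u^2 + 12*u - 7)/(2*(2*u - 7))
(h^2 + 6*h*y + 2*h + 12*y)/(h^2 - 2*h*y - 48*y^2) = (-h - 2)/(-h + 8*y)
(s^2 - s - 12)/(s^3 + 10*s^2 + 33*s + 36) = (s - 4)/(s^2 + 7*s + 12)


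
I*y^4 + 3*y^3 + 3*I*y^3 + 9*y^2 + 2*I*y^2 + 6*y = y*(y + 2)*(y - 3*I)*(I*y + I)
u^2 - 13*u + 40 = (u - 8)*(u - 5)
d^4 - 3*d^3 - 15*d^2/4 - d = d*(d - 4)*(d + 1/2)^2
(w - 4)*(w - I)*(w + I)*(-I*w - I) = -I*w^4 + 3*I*w^3 + 3*I*w^2 + 3*I*w + 4*I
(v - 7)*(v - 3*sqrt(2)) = v^2 - 7*v - 3*sqrt(2)*v + 21*sqrt(2)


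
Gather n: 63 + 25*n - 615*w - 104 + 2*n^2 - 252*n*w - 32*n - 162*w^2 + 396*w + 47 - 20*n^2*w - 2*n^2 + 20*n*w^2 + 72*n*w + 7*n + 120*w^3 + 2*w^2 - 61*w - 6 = -20*n^2*w + n*(20*w^2 - 180*w) + 120*w^3 - 160*w^2 - 280*w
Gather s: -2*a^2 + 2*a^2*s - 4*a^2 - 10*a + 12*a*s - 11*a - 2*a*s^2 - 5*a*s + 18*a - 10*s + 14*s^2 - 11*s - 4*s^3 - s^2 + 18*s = -6*a^2 - 3*a - 4*s^3 + s^2*(13 - 2*a) + s*(2*a^2 + 7*a - 3)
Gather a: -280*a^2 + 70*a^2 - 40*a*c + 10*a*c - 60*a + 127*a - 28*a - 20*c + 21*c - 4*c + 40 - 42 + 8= -210*a^2 + a*(39 - 30*c) - 3*c + 6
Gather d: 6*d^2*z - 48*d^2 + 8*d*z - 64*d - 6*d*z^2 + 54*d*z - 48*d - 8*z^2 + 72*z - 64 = d^2*(6*z - 48) + d*(-6*z^2 + 62*z - 112) - 8*z^2 + 72*z - 64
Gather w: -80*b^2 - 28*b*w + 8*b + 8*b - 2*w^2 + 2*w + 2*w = -80*b^2 + 16*b - 2*w^2 + w*(4 - 28*b)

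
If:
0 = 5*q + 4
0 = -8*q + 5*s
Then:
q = -4/5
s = -32/25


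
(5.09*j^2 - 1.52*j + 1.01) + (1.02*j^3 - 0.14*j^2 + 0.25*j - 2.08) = 1.02*j^3 + 4.95*j^2 - 1.27*j - 1.07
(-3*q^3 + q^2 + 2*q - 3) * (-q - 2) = 3*q^4 + 5*q^3 - 4*q^2 - q + 6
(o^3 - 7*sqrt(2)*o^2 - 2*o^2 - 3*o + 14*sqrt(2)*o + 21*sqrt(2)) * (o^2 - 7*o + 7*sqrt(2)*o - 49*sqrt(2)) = o^5 - 9*o^4 - 87*o^3 + 903*o^2 - 1078*o - 2058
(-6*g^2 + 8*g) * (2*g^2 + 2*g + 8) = -12*g^4 + 4*g^3 - 32*g^2 + 64*g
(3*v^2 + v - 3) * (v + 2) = 3*v^3 + 7*v^2 - v - 6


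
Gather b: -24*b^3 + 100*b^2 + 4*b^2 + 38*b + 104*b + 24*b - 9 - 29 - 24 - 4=-24*b^3 + 104*b^2 + 166*b - 66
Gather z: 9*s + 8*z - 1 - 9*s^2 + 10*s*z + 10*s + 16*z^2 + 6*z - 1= -9*s^2 + 19*s + 16*z^2 + z*(10*s + 14) - 2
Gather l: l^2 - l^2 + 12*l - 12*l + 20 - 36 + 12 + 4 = 0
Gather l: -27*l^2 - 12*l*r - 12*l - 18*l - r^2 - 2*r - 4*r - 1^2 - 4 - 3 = -27*l^2 + l*(-12*r - 30) - r^2 - 6*r - 8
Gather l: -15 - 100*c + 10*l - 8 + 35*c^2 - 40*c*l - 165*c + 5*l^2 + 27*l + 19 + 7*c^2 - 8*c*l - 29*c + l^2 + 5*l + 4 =42*c^2 - 294*c + 6*l^2 + l*(42 - 48*c)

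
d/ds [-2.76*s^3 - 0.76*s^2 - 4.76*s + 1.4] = -8.28*s^2 - 1.52*s - 4.76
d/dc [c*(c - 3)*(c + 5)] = 3*c^2 + 4*c - 15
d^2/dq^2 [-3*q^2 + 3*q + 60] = -6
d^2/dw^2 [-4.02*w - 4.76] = 0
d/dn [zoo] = 0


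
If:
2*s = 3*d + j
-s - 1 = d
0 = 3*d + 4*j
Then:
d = -8/17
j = 6/17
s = -9/17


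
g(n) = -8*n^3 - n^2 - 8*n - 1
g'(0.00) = -8.00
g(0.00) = -1.00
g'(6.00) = -884.00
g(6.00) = -1813.00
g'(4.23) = -445.89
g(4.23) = -658.23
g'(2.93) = -219.90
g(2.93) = -234.25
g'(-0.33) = -9.95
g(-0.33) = 1.82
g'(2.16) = -124.29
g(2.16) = -103.57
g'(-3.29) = -261.20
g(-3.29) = 299.39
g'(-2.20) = -119.76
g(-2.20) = 96.94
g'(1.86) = -94.75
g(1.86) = -70.82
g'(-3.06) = -226.61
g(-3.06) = 243.34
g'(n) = -24*n^2 - 2*n - 8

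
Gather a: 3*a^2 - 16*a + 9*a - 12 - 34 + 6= 3*a^2 - 7*a - 40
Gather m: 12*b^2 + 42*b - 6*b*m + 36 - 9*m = 12*b^2 + 42*b + m*(-6*b - 9) + 36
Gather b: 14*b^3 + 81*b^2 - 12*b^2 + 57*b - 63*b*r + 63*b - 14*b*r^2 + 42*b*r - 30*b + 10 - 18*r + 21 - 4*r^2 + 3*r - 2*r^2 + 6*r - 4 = 14*b^3 + 69*b^2 + b*(-14*r^2 - 21*r + 90) - 6*r^2 - 9*r + 27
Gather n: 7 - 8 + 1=0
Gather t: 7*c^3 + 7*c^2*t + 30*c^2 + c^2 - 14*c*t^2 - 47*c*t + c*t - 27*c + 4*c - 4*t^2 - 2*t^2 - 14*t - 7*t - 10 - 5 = 7*c^3 + 31*c^2 - 23*c + t^2*(-14*c - 6) + t*(7*c^2 - 46*c - 21) - 15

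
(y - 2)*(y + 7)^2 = y^3 + 12*y^2 + 21*y - 98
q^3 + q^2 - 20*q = q*(q - 4)*(q + 5)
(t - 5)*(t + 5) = t^2 - 25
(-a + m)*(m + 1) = -a*m - a + m^2 + m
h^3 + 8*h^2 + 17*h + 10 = (h + 1)*(h + 2)*(h + 5)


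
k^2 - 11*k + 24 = (k - 8)*(k - 3)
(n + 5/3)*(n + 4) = n^2 + 17*n/3 + 20/3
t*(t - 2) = t^2 - 2*t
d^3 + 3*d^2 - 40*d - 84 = (d - 6)*(d + 2)*(d + 7)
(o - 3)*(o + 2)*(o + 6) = o^3 + 5*o^2 - 12*o - 36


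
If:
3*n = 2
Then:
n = 2/3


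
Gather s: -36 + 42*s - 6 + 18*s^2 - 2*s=18*s^2 + 40*s - 42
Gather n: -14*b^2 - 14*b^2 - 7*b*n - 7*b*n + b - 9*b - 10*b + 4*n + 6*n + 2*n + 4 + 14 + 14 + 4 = -28*b^2 - 18*b + n*(12 - 14*b) + 36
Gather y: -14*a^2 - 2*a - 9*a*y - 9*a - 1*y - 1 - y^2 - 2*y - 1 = -14*a^2 - 11*a - y^2 + y*(-9*a - 3) - 2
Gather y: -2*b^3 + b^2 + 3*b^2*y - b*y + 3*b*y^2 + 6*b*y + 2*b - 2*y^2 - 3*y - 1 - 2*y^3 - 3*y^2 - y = -2*b^3 + b^2 + 2*b - 2*y^3 + y^2*(3*b - 5) + y*(3*b^2 + 5*b - 4) - 1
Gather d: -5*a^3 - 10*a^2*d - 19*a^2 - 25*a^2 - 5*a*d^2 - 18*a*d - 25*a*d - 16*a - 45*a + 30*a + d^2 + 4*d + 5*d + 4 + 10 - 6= -5*a^3 - 44*a^2 - 31*a + d^2*(1 - 5*a) + d*(-10*a^2 - 43*a + 9) + 8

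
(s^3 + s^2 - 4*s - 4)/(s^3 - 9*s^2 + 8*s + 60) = (s^2 - s - 2)/(s^2 - 11*s + 30)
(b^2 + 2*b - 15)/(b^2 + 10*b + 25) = (b - 3)/(b + 5)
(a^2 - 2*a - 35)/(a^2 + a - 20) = (a - 7)/(a - 4)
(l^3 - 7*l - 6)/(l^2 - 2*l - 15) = (-l^3 + 7*l + 6)/(-l^2 + 2*l + 15)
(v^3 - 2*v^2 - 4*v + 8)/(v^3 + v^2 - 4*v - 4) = (v - 2)/(v + 1)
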